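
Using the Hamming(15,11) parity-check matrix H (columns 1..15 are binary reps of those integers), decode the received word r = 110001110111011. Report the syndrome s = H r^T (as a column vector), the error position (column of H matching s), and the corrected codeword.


s = (0, 1, 1, 0)^T, error position = 6, corrected codeword c = 110000110111011

Compute s = H r^T mod 2 one row at a time:
  s_1 = 1 + 0 + 1 + 1 + 1 + 0 + 1 + 1 = 6 ≡ 0 (mod 2).
  s_2 = 0 + 0 + 1 + 1 + 1 + 0 + 1 + 1 = 5 ≡ 1 (mod 2).
  s_3 = 1 + 0 + 1 + 1 + 1 + 1 + 1 + 1 = 7 ≡ 1 (mod 2).
  s_4 = 1 + 0 + 0 + 1 + 0 + 1 + 0 + 1 = 4 ≡ 0 (mod 2).
s = (0, 1, 1, 0)^T — this equals column 6 of H (binary 0110), so error is at position 6.
Correct: flip bit 6 of r = 110001110111011 to get c = 110000110111011.


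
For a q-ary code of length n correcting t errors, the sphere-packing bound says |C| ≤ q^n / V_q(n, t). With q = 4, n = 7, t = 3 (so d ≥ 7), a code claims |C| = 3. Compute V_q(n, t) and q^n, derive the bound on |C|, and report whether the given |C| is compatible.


V_q(n, t) = 1156, q^n = 16384, Hamming bound = 14, |C| = 3 ≤ bound (satisfied).

Step 1: Compute V_q(n, t) = Σ_{j=0}^3 C(n, j) (q−1)^j.
  j = 0: C(7,0)·(3)^0 = 1·1 = 1.
  j = 1: C(7,1)·(3)^1 = 7·3 = 21.
  j = 2: C(7,2)·(3)^2 = 21·9 = 189.
  j = 3: C(7,3)·(3)^3 = 35·27 = 945.
  V_q(n, t) = 1 + 21 + 189 + 945 = 1156.
Step 2: q^n = 4^7 = 16384.
Step 3: Hamming bound ⌊q^n / V_q(n,t)⌋ = ⌊16384/1156⌋ = 14.
Step 4: Compare |C| = 3 to 14: satisfied.
The claimed |C| lies below the Hamming bound.


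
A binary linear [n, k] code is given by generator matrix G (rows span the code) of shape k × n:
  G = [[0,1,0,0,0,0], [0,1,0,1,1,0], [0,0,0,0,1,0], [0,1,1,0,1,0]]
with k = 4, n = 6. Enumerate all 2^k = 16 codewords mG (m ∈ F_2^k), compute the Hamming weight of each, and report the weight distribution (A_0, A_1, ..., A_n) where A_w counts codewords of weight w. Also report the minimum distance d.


Weight distribution: A_0 = 1, A_1 = 4, A_2 = 6, A_3 = 4, A_4 = 1. Minimum distance d = 1.

Enumerate all 2^4 = 16 messages m ∈ F_2^4.
For each, compute codeword c = mG in F_2^6, then tally its weight.
  m = 0000 → c = 000000, weight = 0.
  m = 1000 → c = 010000, weight = 1.
  m = 0100 → c = 010110, weight = 3.
  m = 1100 → c = 000110, weight = 2.
  m = 0010 → c = 000010, weight = 1.
  m = 1010 → c = 010010, weight = 2.
  m = 0110 → c = 010100, weight = 2.
  m = 1110 → c = 000100, weight = 1.
  m = 0001 → c = 011010, weight = 3.
  m = 1001 → c = 001010, weight = 2.
  m = 0101 → c = 001100, weight = 2.
  m = 1101 → c = 011100, weight = 3.
  m = 0011 → c = 011000, weight = 2.
  m = 1011 → c = 001000, weight = 1.
  m = 0111 → c = 001110, weight = 3.
  m = 1111 → c = 011110, weight = 4.
Tally weights:
  weight 0: 1 codewords.
  weight 1: 4 codewords.
  weight 2: 6 codewords.
  weight 3: 4 codewords.
  weight 4: 1 codewords.
Minimum distance d = smallest w > 0 with A_w > 0 = 1.
Sanity: Σ A_w = 16 = 2^4 = 16 ✓.


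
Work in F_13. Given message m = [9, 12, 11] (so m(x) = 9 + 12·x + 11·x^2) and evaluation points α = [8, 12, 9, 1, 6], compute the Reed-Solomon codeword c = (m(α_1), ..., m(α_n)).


c = [3, 8, 7, 6, 9]

Message polynomial: m(x) = 9 + 12·x + 11·x^2 (mod 13).
For each evaluation point α_i, compute m(α_i) mod 13:
  α_1 = 8: Horner steps 11 → 9 → 3, so m(8) = 3.
  α_2 = 12: Horner steps 11 → 1 → 8, so m(12) = 8.
  α_3 = 9: Horner steps 11 → 7 → 7, so m(9) = 7.
  α_4 = 1: Horner steps 11 → 10 → 6, so m(1) = 6.
  α_5 = 6: Horner steps 11 → 0 → 9, so m(6) = 9.
Codeword c = [3, 8, 7, 6, 9] ∈ F_13^5.


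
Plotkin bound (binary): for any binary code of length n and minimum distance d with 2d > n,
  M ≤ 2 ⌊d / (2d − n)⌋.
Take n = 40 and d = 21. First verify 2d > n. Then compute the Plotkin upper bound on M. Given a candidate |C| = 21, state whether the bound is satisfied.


Plotkin bound M ≤ 20; given |C| = 21 > bound (violated).

Check applicability: 2d = 42, n = 40.
2d − n = 2 > 0, so Plotkin applies.
Compute d/(2d−n) = 21/2 ≈ 10.5000.
⌊d/(2d−n)⌋ = 10.
Plotkin bound: M ≤ 2·10 = 20.
Given |C| = 21, check: VIOLATED.
This |C| is above the Plotkin bound, so no binary code with n = 40, d = 21 and 21 codewords exists.


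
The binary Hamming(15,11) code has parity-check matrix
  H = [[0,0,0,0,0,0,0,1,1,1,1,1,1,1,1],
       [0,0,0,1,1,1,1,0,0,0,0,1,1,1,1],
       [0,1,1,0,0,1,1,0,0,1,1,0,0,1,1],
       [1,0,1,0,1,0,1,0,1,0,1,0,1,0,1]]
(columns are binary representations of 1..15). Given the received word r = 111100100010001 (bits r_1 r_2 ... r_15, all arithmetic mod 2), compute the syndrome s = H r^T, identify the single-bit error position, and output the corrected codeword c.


s = (0, 1, 1, 1)^T, error position = 7, corrected codeword c = 111100000010001

Compute s = H r^T mod 2 one row at a time:
  s_1 = 0 + 0 + 0 + 1 + 0 + 0 + 0 + 1 = 2 ≡ 0 (mod 2).
  s_2 = 1 + 0 + 0 + 1 + 0 + 0 + 0 + 1 = 3 ≡ 1 (mod 2).
  s_3 = 1 + 1 + 0 + 1 + 0 + 1 + 0 + 1 = 5 ≡ 1 (mod 2).
  s_4 = 1 + 1 + 0 + 1 + 0 + 1 + 0 + 1 = 5 ≡ 1 (mod 2).
s = (0, 1, 1, 1)^T — this equals column 7 of H (binary 0111), so error is at position 7.
Correct: flip bit 7 of r = 111100100010001 to get c = 111100000010001.


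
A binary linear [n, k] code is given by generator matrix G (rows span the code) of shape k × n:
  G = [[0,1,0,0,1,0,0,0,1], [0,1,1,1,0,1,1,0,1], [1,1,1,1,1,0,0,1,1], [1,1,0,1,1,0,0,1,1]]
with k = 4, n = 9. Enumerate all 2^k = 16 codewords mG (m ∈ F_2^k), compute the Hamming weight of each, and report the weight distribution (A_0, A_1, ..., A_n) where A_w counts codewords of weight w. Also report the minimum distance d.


Weight distribution: A_0 = 1, A_1 = 1, A_3 = 2, A_4 = 3, A_5 = 3, A_6 = 4, A_7 = 2. Minimum distance d = 1.

Enumerate all 2^4 = 16 messages m ∈ F_2^4.
For each, compute codeword c = mG in F_2^9, then tally its weight.
  m = 0000 → c = 000000000, weight = 0.
  m = 1000 → c = 010010001, weight = 3.
  m = 0100 → c = 011101101, weight = 6.
  m = 1100 → c = 001111100, weight = 5.
  m = 0010 → c = 111110011, weight = 7.
  m = 1010 → c = 101100010, weight = 4.
  m = 0110 → c = 100011110, weight = 5.
  m = 1110 → c = 110001111, weight = 6.
  m = 0001 → c = 110110011, weight = 6.
  m = 1001 → c = 100100010, weight = 3.
  m = 0101 → c = 101011110, weight = 6.
  m = 1101 → c = 111001111, weight = 7.
  m = 0011 → c = 001000000, weight = 1.
  m = 1011 → c = 011010001, weight = 4.
  m = 0111 → c = 010101101, weight = 5.
  m = 1111 → c = 000111100, weight = 4.
Tally weights:
  weight 0: 1 codewords.
  weight 1: 1 codewords.
  weight 3: 2 codewords.
  weight 4: 3 codewords.
  weight 5: 3 codewords.
  weight 6: 4 codewords.
  weight 7: 2 codewords.
Minimum distance d = smallest w > 0 with A_w > 0 = 1.
Sanity: Σ A_w = 16 = 2^4 = 16 ✓.


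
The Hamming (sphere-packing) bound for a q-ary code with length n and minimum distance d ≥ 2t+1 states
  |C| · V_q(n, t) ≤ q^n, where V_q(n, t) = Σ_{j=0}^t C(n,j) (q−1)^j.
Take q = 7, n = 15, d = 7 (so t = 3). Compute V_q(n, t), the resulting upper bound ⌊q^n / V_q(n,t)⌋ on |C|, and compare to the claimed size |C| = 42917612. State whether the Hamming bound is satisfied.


V_q(n, t) = 102151, q^n = 4747561509943, Hamming bound = 46475918, |C| = 42917612 ≤ bound (satisfied).

Step 1: Compute V_q(n, t) = Σ_{j=0}^3 C(n, j) (q−1)^j.
  j = 0: C(15,0)·(6)^0 = 1·1 = 1.
  j = 1: C(15,1)·(6)^1 = 15·6 = 90.
  j = 2: C(15,2)·(6)^2 = 105·36 = 3780.
  j = 3: C(15,3)·(6)^3 = 455·216 = 98280.
  V_q(n, t) = 1 + 90 + 3780 + 98280 = 102151.
Step 2: q^n = 7^15 = 4747561509943.
Step 3: Hamming bound ⌊q^n / V_q(n,t)⌋ = ⌊4747561509943/102151⌋ = 46475918.
Step 4: Compare |C| = 42917612 to 46475918: satisfied.
The claimed |C| lies below the Hamming bound.


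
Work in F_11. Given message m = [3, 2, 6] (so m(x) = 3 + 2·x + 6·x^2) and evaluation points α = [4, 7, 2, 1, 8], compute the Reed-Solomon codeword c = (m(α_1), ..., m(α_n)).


c = [8, 3, 9, 0, 7]

Message polynomial: m(x) = 3 + 2·x + 6·x^2 (mod 11).
For each evaluation point α_i, compute m(α_i) mod 11:
  α_1 = 4: Horner steps 6 → 4 → 8, so m(4) = 8.
  α_2 = 7: Horner steps 6 → 0 → 3, so m(7) = 3.
  α_3 = 2: Horner steps 6 → 3 → 9, so m(2) = 9.
  α_4 = 1: Horner steps 6 → 8 → 0, so m(1) = 0.
  α_5 = 8: Horner steps 6 → 6 → 7, so m(8) = 7.
Codeword c = [8, 3, 9, 0, 7] ∈ F_11^5.


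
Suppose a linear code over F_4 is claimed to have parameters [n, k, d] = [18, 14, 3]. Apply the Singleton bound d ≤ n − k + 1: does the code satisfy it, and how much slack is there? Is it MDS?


Singleton RHS = n − k + 1 = 5, slack = 2, bound satisfied, not MDS.

Singleton bound: d ≤ n − k + 1.
Here n = 18, k = 14, so n − k + 1 = 5.
Given d = 3, check d ≤ 5: YES.
Slack = (n − k + 1) − d = 2.
The code is NOT MDS (slack = 2 > 0).
Description: the claimed parameters are [18, 14, 3]_4; such a code would be non-MDS.


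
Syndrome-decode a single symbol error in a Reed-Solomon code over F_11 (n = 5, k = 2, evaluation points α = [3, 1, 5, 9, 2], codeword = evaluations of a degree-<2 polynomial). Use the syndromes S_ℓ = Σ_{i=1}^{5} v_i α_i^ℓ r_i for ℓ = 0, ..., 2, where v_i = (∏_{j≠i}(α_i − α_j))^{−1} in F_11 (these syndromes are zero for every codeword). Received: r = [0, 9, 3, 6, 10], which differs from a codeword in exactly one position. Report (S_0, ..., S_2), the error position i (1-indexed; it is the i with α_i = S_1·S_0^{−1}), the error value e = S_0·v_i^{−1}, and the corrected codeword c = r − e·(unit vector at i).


S = (4, 9, 1), error at position 3, error magnitude e = 1, c = [0, 9, 2, 6, 10].

Step 1: column multipliers v_i = (∏_{j≠i}(α_i − α_j))^{−1} mod 11.
  i = 1 (α = 3): (3−1)(3−5)(3−9)(3−2) = 2·(−2)·(−6)·1 = 24 ≡ 2, so v_1 = 2^{−1} = 6 (mod 11).
  i = 2 (α = 1): (1−3)(1−5)(1−9)(1−2) = (−2)·(−4)·(−8)·(−1) = 64 ≡ 9, so v_2 = 9^{−1} = 5 (mod 11).
  i = 3 (α = 5): (5−3)(5−1)(5−9)(5−2) = 2·4·(−4)·3 = −96 ≡ 3, so v_3 = 3^{−1} = 4 (mod 11).
  i = 4 (α = 9): (9−3)(9−1)(9−5)(9−2) = 6·8·4·7 = 1344 ≡ 2, so v_4 = 2^{−1} = 6 (mod 11).
  i = 5 (α = 2): (2−3)(2−1)(2−5)(2−9) = (−1)·1·(−3)·(−7) = −21 ≡ 1, so v_5 = 1^{−1} = 1 (mod 11).
  v = [6, 5, 4, 6, 1].
Step 2: syndromes of r = [0, 9, 3, 6, 10] (all sums mod 11).
  S_0 = Σ v_i r_i = 6·0 + 5·9 + 4·3 + 6·6 + 1·10 = 103 ≡ 4.
  S_1 = Σ v_i α_i r_i = 6·3·0 + 5·1·9 + 4·5·3 + 6·9·6 + 1·2·10 = 449 ≡ 9.
  α_i^2 mod 11 = [9, 1, 3, 4, 4].
  S_2 = Σ v_i α_i^2 r_i = 6·9·0 + 5·1·9 + 4·3·3 + 6·4·6 + 1·4·10 = 265 ≡ 1.
  S = (4, 9, 1) ≠ 0, so r is not a codeword (an error is present).
Step 3: locate the error. For a single error e at position i, S_ℓ = v_i·e·α_i^ℓ, so α_err = S_1/S_0.
  S_0^{−1} = 4^{−1} = 3 (mod 11), so α_err = 9·3 = 27 ≡ 5 = α_3. Error position i = 3.
  Consistency check: S_2/S_1 = 1·5 = 5 ≡ 5 = α_err ✓ (single-error assumption holds).
Step 4: error magnitude e = S_0/v_3 = S_0·∏_{j≠3}(α_3 − α_j) = 4·3 = 12 ≡ 1 (mod 11).
Step 5: correct position 3: c_3 = r_3 − e = 3 − 1 ≡ 2 (mod 11). Hence c = [0, 9, 2, 6, 10].
  Check: interpolating c through the α_i gives m(x) = 8 + 1·x (degree < 2) with m(α_i) = c_i for every i, so c is indeed a codeword.


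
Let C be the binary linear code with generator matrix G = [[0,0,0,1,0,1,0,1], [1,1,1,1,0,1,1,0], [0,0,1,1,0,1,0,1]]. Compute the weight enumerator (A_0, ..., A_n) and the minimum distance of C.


Weight distribution: A_0 = 1, A_1 = 1, A_3 = 1, A_4 = 2, A_5 = 2, A_6 = 1. Minimum distance d = 1.

Enumerate all 2^3 = 8 messages m ∈ F_2^3.
For each, compute codeword c = mG in F_2^8, then tally its weight.
  m = 000 → c = 00000000, weight = 0.
  m = 100 → c = 00010101, weight = 3.
  m = 010 → c = 11110110, weight = 6.
  m = 110 → c = 11100011, weight = 5.
  m = 001 → c = 00110101, weight = 4.
  m = 101 → c = 00100000, weight = 1.
  m = 011 → c = 11000011, weight = 4.
  m = 111 → c = 11010110, weight = 5.
Tally weights:
  weight 0: 1 codewords.
  weight 1: 1 codewords.
  weight 3: 1 codewords.
  weight 4: 2 codewords.
  weight 5: 2 codewords.
  weight 6: 1 codewords.
Minimum distance d = smallest w > 0 with A_w > 0 = 1.
Sanity: Σ A_w = 8 = 2^3 = 8 ✓.


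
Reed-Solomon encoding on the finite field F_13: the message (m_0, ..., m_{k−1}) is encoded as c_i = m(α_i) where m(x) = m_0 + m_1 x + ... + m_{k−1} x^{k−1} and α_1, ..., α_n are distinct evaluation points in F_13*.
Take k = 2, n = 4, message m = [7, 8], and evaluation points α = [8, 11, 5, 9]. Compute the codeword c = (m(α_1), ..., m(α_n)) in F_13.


c = [6, 4, 8, 1]

Message polynomial: m(x) = 7 + 8·x (mod 13).
For each evaluation point α_i, compute m(α_i) mod 13:
  α_1 = 8: Horner steps 8 → 6, so m(8) = 6.
  α_2 = 11: Horner steps 8 → 4, so m(11) = 4.
  α_3 = 5: Horner steps 8 → 8, so m(5) = 8.
  α_4 = 9: Horner steps 8 → 1, so m(9) = 1.
Codeword c = [6, 4, 8, 1] ∈ F_13^4.


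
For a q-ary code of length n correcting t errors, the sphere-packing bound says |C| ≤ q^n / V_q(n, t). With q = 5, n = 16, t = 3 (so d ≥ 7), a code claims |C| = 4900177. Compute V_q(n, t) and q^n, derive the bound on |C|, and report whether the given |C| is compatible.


V_q(n, t) = 37825, q^n = 152587890625, Hamming bound = 4034048, |C| = 4900177 > bound (violated).

Step 1: Compute V_q(n, t) = Σ_{j=0}^3 C(n, j) (q−1)^j.
  j = 0: C(16,0)·(4)^0 = 1·1 = 1.
  j = 1: C(16,1)·(4)^1 = 16·4 = 64.
  j = 2: C(16,2)·(4)^2 = 120·16 = 1920.
  j = 3: C(16,3)·(4)^3 = 560·64 = 35840.
  V_q(n, t) = 1 + 64 + 1920 + 35840 = 37825.
Step 2: q^n = 5^16 = 152587890625.
Step 3: Hamming bound ⌊q^n / V_q(n,t)⌋ = ⌊152587890625/37825⌋ = 4034048.
Step 4: Compare |C| = 4900177 to 4034048: violated.
The claimed |C| lies above the Hamming bound, so no 5-ary code of length 16 with d ≥ 7 can have 4900177 codewords.


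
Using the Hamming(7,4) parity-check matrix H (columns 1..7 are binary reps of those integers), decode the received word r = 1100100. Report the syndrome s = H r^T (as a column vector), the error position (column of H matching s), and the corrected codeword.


s = (1, 1, 0)^T, error position = 6, corrected codeword c = 1100110

Compute s = H r^T mod 2 one row at a time:
  s_1 = 0 + 1 + 0 + 0 = 1 ≡ 1 (mod 2).
  s_2 = 1 + 0 + 0 + 0 = 1 ≡ 1 (mod 2).
  s_3 = 1 + 0 + 1 + 0 = 2 ≡ 0 (mod 2).
s = (1, 1, 0)^T — this equals column 6 of H (binary 110), so error is at position 6.
Correct: flip bit 6 of r = 1100100 to get c = 1100110.


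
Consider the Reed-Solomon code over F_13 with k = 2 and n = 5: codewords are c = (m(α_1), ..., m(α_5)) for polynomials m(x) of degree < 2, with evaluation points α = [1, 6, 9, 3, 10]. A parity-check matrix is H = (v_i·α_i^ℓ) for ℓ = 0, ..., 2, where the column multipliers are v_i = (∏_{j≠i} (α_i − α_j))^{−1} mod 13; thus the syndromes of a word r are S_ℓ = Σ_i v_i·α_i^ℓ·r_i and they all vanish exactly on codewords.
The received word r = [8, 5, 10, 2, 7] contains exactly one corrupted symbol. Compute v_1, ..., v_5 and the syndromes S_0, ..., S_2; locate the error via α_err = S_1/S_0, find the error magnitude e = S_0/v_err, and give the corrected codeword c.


S = (7, 3, 5), error at position 2, error magnitude e = 12, c = [8, 6, 10, 2, 7].

Step 1: column multipliers v_i = (∏_{j≠i}(α_i − α_j))^{−1} mod 13.
  i = 1 (α = 1): (1−6)(1−9)(1−3)(1−10) = (−5)·(−8)·(−2)·(−9) = 720 ≡ 5, so v_1 = 5^{−1} = 8 (mod 13).
  i = 2 (α = 6): (6−1)(6−9)(6−3)(6−10) = 5·(−3)·3·(−4) = 180 ≡ 11, so v_2 = 11^{−1} = 6 (mod 13).
  i = 3 (α = 9): (9−1)(9−6)(9−3)(9−10) = 8·3·6·(−1) = −144 ≡ 12, so v_3 = 12^{−1} = 12 (mod 13).
  i = 4 (α = 3): (3−1)(3−6)(3−9)(3−10) = 2·(−3)·(−6)·(−7) = −252 ≡ 8, so v_4 = 8^{−1} = 5 (mod 13).
  i = 5 (α = 10): (10−1)(10−6)(10−9)(10−3) = 9·4·1·7 = 252 ≡ 5, so v_5 = 5^{−1} = 8 (mod 13).
  v = [8, 6, 12, 5, 8].
Step 2: syndromes of r = [8, 5, 10, 2, 7] (all sums mod 13).
  S_0 = Σ v_i r_i = 8·8 + 6·5 + 12·10 + 5·2 + 8·7 = 280 ≡ 7.
  S_1 = Σ v_i α_i r_i = 8·1·8 + 6·6·5 + 12·9·10 + 5·3·2 + 8·10·7 = 1914 ≡ 3.
  α_i^2 mod 13 = [1, 10, 3, 9, 9].
  S_2 = Σ v_i α_i^2 r_i = 8·1·8 + 6·10·5 + 12·3·10 + 5·9·2 + 8·9·7 = 1318 ≡ 5.
  S = (7, 3, 5) ≠ 0, so r is not a codeword (an error is present).
Step 3: locate the error. For a single error e at position i, S_ℓ = v_i·e·α_i^ℓ, so α_err = S_1/S_0.
  S_0^{−1} = 7^{−1} = 2 (mod 13), so α_err = 3·2 = 6 ≡ 6 = α_2. Error position i = 2.
  Consistency check: S_2/S_1 = 5·9 = 45 ≡ 6 = α_err ✓ (single-error assumption holds).
Step 4: error magnitude e = S_0/v_2 = S_0·∏_{j≠2}(α_2 − α_j) = 7·11 = 77 ≡ 12 (mod 13).
Step 5: correct position 2: c_2 = r_2 − e = 5 − 12 ≡ 6 (mod 13). Hence c = [8, 6, 10, 2, 7].
  Check: interpolating c through the α_i gives m(x) = 11 + 10·x (degree < 2) with m(α_i) = c_i for every i, so c is indeed a codeword.


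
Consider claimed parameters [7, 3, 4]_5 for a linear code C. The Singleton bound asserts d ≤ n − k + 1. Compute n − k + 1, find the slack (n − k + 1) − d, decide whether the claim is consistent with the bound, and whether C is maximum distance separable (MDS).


Singleton RHS = n − k + 1 = 5, slack = 1, bound satisfied, not MDS.

Singleton bound: d ≤ n − k + 1.
Here n = 7, k = 3, so n − k + 1 = 5.
Given d = 4, check d ≤ 5: YES.
Slack = (n − k + 1) − d = 1.
The code is NOT MDS (slack = 1 > 0).
Description: the claimed parameters are [7, 3, 4]_5; such a code would be non-MDS.


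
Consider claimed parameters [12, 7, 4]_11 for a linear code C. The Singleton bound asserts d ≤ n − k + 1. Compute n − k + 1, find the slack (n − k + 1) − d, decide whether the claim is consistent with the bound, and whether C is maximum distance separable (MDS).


Singleton RHS = n − k + 1 = 6, slack = 2, bound satisfied, not MDS.

Singleton bound: d ≤ n − k + 1.
Here n = 12, k = 7, so n − k + 1 = 6.
Given d = 4, check d ≤ 6: YES.
Slack = (n − k + 1) − d = 2.
The code is NOT MDS (slack = 2 > 0).
Description: the claimed parameters are [12, 7, 4]_11; such a code would be non-MDS.


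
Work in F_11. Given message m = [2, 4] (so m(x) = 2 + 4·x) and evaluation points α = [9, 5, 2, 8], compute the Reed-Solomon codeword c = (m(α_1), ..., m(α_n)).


c = [5, 0, 10, 1]

Message polynomial: m(x) = 2 + 4·x (mod 11).
For each evaluation point α_i, compute m(α_i) mod 11:
  α_1 = 9: Horner steps 4 → 5, so m(9) = 5.
  α_2 = 5: Horner steps 4 → 0, so m(5) = 0.
  α_3 = 2: Horner steps 4 → 10, so m(2) = 10.
  α_4 = 8: Horner steps 4 → 1, so m(8) = 1.
Codeword c = [5, 0, 10, 1] ∈ F_11^4.


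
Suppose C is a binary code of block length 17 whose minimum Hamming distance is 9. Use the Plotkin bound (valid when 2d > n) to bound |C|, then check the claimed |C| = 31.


Plotkin bound M ≤ 18; given |C| = 31 > bound (violated).

Check applicability: 2d = 18, n = 17.
2d − n = 1 > 0, so Plotkin applies.
Compute d/(2d−n) = 9/1 ≈ 9.0000.
⌊d/(2d−n)⌋ = 9.
Plotkin bound: M ≤ 2·9 = 18.
Given |C| = 31, check: VIOLATED.
This |C| is above the Plotkin bound, so no binary code with n = 17, d = 9 and 31 codewords exists.


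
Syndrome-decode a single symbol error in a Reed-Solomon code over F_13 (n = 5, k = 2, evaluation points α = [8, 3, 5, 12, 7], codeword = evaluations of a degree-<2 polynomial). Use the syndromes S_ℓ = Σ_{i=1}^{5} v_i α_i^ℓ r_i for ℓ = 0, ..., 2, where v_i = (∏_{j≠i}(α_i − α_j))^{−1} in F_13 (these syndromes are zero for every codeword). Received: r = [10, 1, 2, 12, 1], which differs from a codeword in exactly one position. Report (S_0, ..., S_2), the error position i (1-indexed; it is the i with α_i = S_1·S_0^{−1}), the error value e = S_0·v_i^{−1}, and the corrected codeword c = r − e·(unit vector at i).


S = (11, 12, 6), error at position 5, error magnitude e = 11, c = [10, 1, 2, 12, 3].

Step 1: column multipliers v_i = (∏_{j≠i}(α_i − α_j))^{−1} mod 13.
  i = 1 (α = 8): (8−3)(8−5)(8−12)(8−7) = 5·3·(−4)·1 = −60 ≡ 5, so v_1 = 5^{−1} = 8 (mod 13).
  i = 2 (α = 3): (3−8)(3−5)(3−12)(3−7) = (−5)·(−2)·(−9)·(−4) = 360 ≡ 9, so v_2 = 9^{−1} = 3 (mod 13).
  i = 3 (α = 5): (5−8)(5−3)(5−12)(5−7) = (−3)·2·(−7)·(−2) = −84 ≡ 7, so v_3 = 7^{−1} = 2 (mod 13).
  i = 4 (α = 12): (12−8)(12−3)(12−5)(12−7) = 4·9·7·5 = 1260 ≡ 12, so v_4 = 12^{−1} = 12 (mod 13).
  i = 5 (α = 7): (7−8)(7−3)(7−5)(7−12) = (−1)·4·2·(−5) = 40 ≡ 1, so v_5 = 1^{−1} = 1 (mod 13).
  v = [8, 3, 2, 12, 1].
Step 2: syndromes of r = [10, 1, 2, 12, 1] (all sums mod 13).
  S_0 = Σ v_i r_i = 8·10 + 3·1 + 2·2 + 12·12 + 1·1 = 232 ≡ 11.
  S_1 = Σ v_i α_i r_i = 8·8·10 + 3·3·1 + 2·5·2 + 12·12·12 + 1·7·1 = 2404 ≡ 12.
  α_i^2 mod 13 = [12, 9, 12, 1, 10].
  S_2 = Σ v_i α_i^2 r_i = 8·12·10 + 3·9·1 + 2·12·2 + 12·1·12 + 1·10·1 = 1189 ≡ 6.
  S = (11, 12, 6) ≠ 0, so r is not a codeword (an error is present).
Step 3: locate the error. For a single error e at position i, S_ℓ = v_i·e·α_i^ℓ, so α_err = S_1/S_0.
  S_0^{−1} = 11^{−1} = 6 (mod 13), so α_err = 12·6 = 72 ≡ 7 = α_5. Error position i = 5.
  Consistency check: S_2/S_1 = 6·12 = 72 ≡ 7 = α_err ✓ (single-error assumption holds).
Step 4: error magnitude e = S_0/v_5 = S_0·∏_{j≠5}(α_5 − α_j) = 11·1 = 11 ≡ 11 (mod 13).
Step 5: correct position 5: c_5 = r_5 − e = 1 − 11 ≡ 3 (mod 13). Hence c = [10, 1, 2, 12, 3].
  Check: interpolating c through the α_i gives m(x) = 6 + 7·x (degree < 2) with m(α_i) = c_i for every i, so c is indeed a codeword.


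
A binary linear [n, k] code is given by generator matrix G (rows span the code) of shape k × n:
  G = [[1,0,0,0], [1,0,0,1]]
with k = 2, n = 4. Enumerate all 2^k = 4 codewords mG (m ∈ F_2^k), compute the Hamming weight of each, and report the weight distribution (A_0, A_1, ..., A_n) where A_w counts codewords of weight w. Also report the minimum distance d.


Weight distribution: A_0 = 1, A_1 = 2, A_2 = 1. Minimum distance d = 1.

Enumerate all 2^2 = 4 messages m ∈ F_2^2.
For each, compute codeword c = mG in F_2^4, then tally its weight.
  m = 00 → c = 0000, weight = 0.
  m = 10 → c = 1000, weight = 1.
  m = 01 → c = 1001, weight = 2.
  m = 11 → c = 0001, weight = 1.
Tally weights:
  weight 0: 1 codewords.
  weight 1: 2 codewords.
  weight 2: 1 codewords.
Minimum distance d = smallest w > 0 with A_w > 0 = 1.
Sanity: Σ A_w = 4 = 2^2 = 4 ✓.


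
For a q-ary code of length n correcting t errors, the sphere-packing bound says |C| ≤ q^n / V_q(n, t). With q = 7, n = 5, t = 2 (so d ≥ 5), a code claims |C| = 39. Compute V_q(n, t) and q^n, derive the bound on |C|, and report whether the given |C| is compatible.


V_q(n, t) = 391, q^n = 16807, Hamming bound = 42, |C| = 39 ≤ bound (satisfied).

Step 1: Compute V_q(n, t) = Σ_{j=0}^2 C(n, j) (q−1)^j.
  j = 0: C(5,0)·(6)^0 = 1·1 = 1.
  j = 1: C(5,1)·(6)^1 = 5·6 = 30.
  j = 2: C(5,2)·(6)^2 = 10·36 = 360.
  V_q(n, t) = 1 + 30 + 360 = 391.
Step 2: q^n = 7^5 = 16807.
Step 3: Hamming bound ⌊q^n / V_q(n,t)⌋ = ⌊16807/391⌋ = 42.
Step 4: Compare |C| = 39 to 42: satisfied.
The claimed |C| lies below the Hamming bound.


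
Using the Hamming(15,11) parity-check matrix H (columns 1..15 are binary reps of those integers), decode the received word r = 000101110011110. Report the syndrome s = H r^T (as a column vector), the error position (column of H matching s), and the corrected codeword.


s = (1, 0, 0, 1)^T, error position = 9, corrected codeword c = 000101111011110

Compute s = H r^T mod 2 one row at a time:
  s_1 = 1 + 0 + 0 + 1 + 1 + 1 + 1 + 0 = 5 ≡ 1 (mod 2).
  s_2 = 1 + 0 + 1 + 1 + 1 + 1 + 1 + 0 = 6 ≡ 0 (mod 2).
  s_3 = 0 + 0 + 1 + 1 + 0 + 1 + 1 + 0 = 4 ≡ 0 (mod 2).
  s_4 = 0 + 0 + 0 + 1 + 0 + 1 + 1 + 0 = 3 ≡ 1 (mod 2).
s = (1, 0, 0, 1)^T — this equals column 9 of H (binary 1001), so error is at position 9.
Correct: flip bit 9 of r = 000101110011110 to get c = 000101111011110.


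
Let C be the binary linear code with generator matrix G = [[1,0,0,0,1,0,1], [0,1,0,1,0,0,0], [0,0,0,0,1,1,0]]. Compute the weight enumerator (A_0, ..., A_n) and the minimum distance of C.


Weight distribution: A_0 = 1, A_2 = 2, A_3 = 2, A_4 = 1, A_5 = 2. Minimum distance d = 2.

Enumerate all 2^3 = 8 messages m ∈ F_2^3.
For each, compute codeword c = mG in F_2^7, then tally its weight.
  m = 000 → c = 0000000, weight = 0.
  m = 100 → c = 1000101, weight = 3.
  m = 010 → c = 0101000, weight = 2.
  m = 110 → c = 1101101, weight = 5.
  m = 001 → c = 0000110, weight = 2.
  m = 101 → c = 1000011, weight = 3.
  m = 011 → c = 0101110, weight = 4.
  m = 111 → c = 1101011, weight = 5.
Tally weights:
  weight 0: 1 codewords.
  weight 2: 2 codewords.
  weight 3: 2 codewords.
  weight 4: 1 codewords.
  weight 5: 2 codewords.
Minimum distance d = smallest w > 0 with A_w > 0 = 2.
Sanity: Σ A_w = 8 = 2^3 = 8 ✓.


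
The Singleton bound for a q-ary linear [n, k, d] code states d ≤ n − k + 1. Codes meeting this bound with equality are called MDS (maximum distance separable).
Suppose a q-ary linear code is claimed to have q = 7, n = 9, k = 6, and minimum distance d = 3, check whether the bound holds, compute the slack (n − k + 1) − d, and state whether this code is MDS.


Singleton RHS = n − k + 1 = 4, slack = 1, bound satisfied, not MDS.

Singleton bound: d ≤ n − k + 1.
Here n = 9, k = 6, so n − k + 1 = 4.
Given d = 3, check d ≤ 4: YES.
Slack = (n − k + 1) − d = 1.
The code is NOT MDS (slack = 1 > 0).
Description: the claimed parameters are [9, 6, 3]_7; such a code would be non-MDS.


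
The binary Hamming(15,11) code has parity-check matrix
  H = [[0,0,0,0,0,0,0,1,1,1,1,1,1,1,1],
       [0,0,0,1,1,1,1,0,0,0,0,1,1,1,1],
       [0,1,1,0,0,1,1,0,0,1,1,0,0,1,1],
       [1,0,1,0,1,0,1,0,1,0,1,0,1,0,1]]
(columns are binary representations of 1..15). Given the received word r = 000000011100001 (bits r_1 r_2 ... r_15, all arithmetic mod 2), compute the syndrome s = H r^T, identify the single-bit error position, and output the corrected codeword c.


s = (0, 1, 0, 0)^T, error position = 4, corrected codeword c = 000100011100001

Compute s = H r^T mod 2 one row at a time:
  s_1 = 1 + 1 + 1 + 0 + 0 + 0 + 0 + 1 = 4 ≡ 0 (mod 2).
  s_2 = 0 + 0 + 0 + 0 + 0 + 0 + 0 + 1 = 1 ≡ 1 (mod 2).
  s_3 = 0 + 0 + 0 + 0 + 1 + 0 + 0 + 1 = 2 ≡ 0 (mod 2).
  s_4 = 0 + 0 + 0 + 0 + 1 + 0 + 0 + 1 = 2 ≡ 0 (mod 2).
s = (0, 1, 0, 0)^T — this equals column 4 of H (binary 0100), so error is at position 4.
Correct: flip bit 4 of r = 000000011100001 to get c = 000100011100001.


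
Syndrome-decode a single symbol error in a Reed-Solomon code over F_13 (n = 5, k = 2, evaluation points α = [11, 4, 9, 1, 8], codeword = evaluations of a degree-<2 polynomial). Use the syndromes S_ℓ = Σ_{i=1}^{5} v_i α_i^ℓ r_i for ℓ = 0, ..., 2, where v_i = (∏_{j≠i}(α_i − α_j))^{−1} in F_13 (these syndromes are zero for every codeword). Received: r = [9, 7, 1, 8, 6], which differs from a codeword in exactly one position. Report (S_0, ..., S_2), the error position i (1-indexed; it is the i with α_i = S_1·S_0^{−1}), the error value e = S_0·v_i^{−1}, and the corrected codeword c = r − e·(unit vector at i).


S = (8, 12, 5), error at position 5, error magnitude e = 9, c = [9, 7, 1, 8, 10].

Step 1: column multipliers v_i = (∏_{j≠i}(α_i − α_j))^{−1} mod 13.
  i = 1 (α = 11): (11−4)(11−9)(11−1)(11−8) = 7·2·10·3 = 420 ≡ 4, so v_1 = 4^{−1} = 10 (mod 13).
  i = 2 (α = 4): (4−11)(4−9)(4−1)(4−8) = (−7)·(−5)·3·(−4) = −420 ≡ 9, so v_2 = 9^{−1} = 3 (mod 13).
  i = 3 (α = 9): (9−11)(9−4)(9−1)(9−8) = (−2)·5·8·1 = −80 ≡ 11, so v_3 = 11^{−1} = 6 (mod 13).
  i = 4 (α = 1): (1−11)(1−4)(1−9)(1−8) = (−10)·(−3)·(−8)·(−7) = 1680 ≡ 3, so v_4 = 3^{−1} = 9 (mod 13).
  i = 5 (α = 8): (8−11)(8−4)(8−9)(8−1) = (−3)·4·(−1)·7 = 84 ≡ 6, so v_5 = 6^{−1} = 11 (mod 13).
  v = [10, 3, 6, 9, 11].
Step 2: syndromes of r = [9, 7, 1, 8, 6] (all sums mod 13).
  S_0 = Σ v_i r_i = 10·9 + 3·7 + 6·1 + 9·8 + 11·6 = 255 ≡ 8.
  S_1 = Σ v_i α_i r_i = 10·11·9 + 3·4·7 + 6·9·1 + 9·1·8 + 11·8·6 = 1728 ≡ 12.
  α_i^2 mod 13 = [4, 3, 3, 1, 12].
  S_2 = Σ v_i α_i^2 r_i = 10·4·9 + 3·3·7 + 6·3·1 + 9·1·8 + 11·12·6 = 1305 ≡ 5.
  S = (8, 12, 5) ≠ 0, so r is not a codeword (an error is present).
Step 3: locate the error. For a single error e at position i, S_ℓ = v_i·e·α_i^ℓ, so α_err = S_1/S_0.
  S_0^{−1} = 8^{−1} = 5 (mod 13), so α_err = 12·5 = 60 ≡ 8 = α_5. Error position i = 5.
  Consistency check: S_2/S_1 = 5·12 = 60 ≡ 8 = α_err ✓ (single-error assumption holds).
Step 4: error magnitude e = S_0/v_5 = S_0·∏_{j≠5}(α_5 − α_j) = 8·6 = 48 ≡ 9 (mod 13).
Step 5: correct position 5: c_5 = r_5 − e = 6 − 9 ≡ 10 (mod 13). Hence c = [9, 7, 1, 8, 10].
  Check: interpolating c through the α_i gives m(x) = 4 + 4·x (degree < 2) with m(α_i) = c_i for every i, so c is indeed a codeword.


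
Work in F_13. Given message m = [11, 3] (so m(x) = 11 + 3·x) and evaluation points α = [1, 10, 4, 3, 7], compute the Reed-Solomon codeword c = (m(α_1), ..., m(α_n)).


c = [1, 2, 10, 7, 6]

Message polynomial: m(x) = 11 + 3·x (mod 13).
For each evaluation point α_i, compute m(α_i) mod 13:
  α_1 = 1: Horner steps 3 → 1, so m(1) = 1.
  α_2 = 10: Horner steps 3 → 2, so m(10) = 2.
  α_3 = 4: Horner steps 3 → 10, so m(4) = 10.
  α_4 = 3: Horner steps 3 → 7, so m(3) = 7.
  α_5 = 7: Horner steps 3 → 6, so m(7) = 6.
Codeword c = [1, 2, 10, 7, 6] ∈ F_13^5.


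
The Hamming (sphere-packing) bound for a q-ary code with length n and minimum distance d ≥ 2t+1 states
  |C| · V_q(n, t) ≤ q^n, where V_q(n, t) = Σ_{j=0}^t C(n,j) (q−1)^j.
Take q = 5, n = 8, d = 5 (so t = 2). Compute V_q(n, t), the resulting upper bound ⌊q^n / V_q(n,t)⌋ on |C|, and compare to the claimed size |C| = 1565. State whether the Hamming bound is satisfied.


V_q(n, t) = 481, q^n = 390625, Hamming bound = 812, |C| = 1565 > bound (violated).

Step 1: Compute V_q(n, t) = Σ_{j=0}^2 C(n, j) (q−1)^j.
  j = 0: C(8,0)·(4)^0 = 1·1 = 1.
  j = 1: C(8,1)·(4)^1 = 8·4 = 32.
  j = 2: C(8,2)·(4)^2 = 28·16 = 448.
  V_q(n, t) = 1 + 32 + 448 = 481.
Step 2: q^n = 5^8 = 390625.
Step 3: Hamming bound ⌊q^n / V_q(n,t)⌋ = ⌊390625/481⌋ = 812.
Step 4: Compare |C| = 1565 to 812: violated.
The claimed |C| lies above the Hamming bound, so no 5-ary code of length 8 with d ≥ 5 can have 1565 codewords.


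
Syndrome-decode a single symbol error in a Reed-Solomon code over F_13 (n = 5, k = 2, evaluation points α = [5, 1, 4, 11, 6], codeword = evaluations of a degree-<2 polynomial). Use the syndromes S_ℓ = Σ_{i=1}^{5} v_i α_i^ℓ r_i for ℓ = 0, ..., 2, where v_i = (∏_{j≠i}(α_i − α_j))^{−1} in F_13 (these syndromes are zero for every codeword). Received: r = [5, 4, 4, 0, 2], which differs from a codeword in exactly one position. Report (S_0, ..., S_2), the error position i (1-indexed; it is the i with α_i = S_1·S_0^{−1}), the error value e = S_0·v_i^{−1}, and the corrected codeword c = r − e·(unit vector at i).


S = (10, 1, 4), error at position 3, error magnitude e = 9, c = [5, 4, 8, 0, 2].

Step 1: column multipliers v_i = (∏_{j≠i}(α_i − α_j))^{−1} mod 13.
  i = 1 (α = 5): (5−1)(5−4)(5−11)(5−6) = 4·1·(−6)·(−1) = 24 ≡ 11, so v_1 = 11^{−1} = 6 (mod 13).
  i = 2 (α = 1): (1−5)(1−4)(1−11)(1−6) = (−4)·(−3)·(−10)·(−5) = 600 ≡ 2, so v_2 = 2^{−1} = 7 (mod 13).
  i = 3 (α = 4): (4−5)(4−1)(4−11)(4−6) = (−1)·3·(−7)·(−2) = −42 ≡ 10, so v_3 = 10^{−1} = 4 (mod 13).
  i = 4 (α = 11): (11−5)(11−1)(11−4)(11−6) = 6·10·7·5 = 2100 ≡ 7, so v_4 = 7^{−1} = 2 (mod 13).
  i = 5 (α = 6): (6−5)(6−1)(6−4)(6−11) = 1·5·2·(−5) = −50 ≡ 2, so v_5 = 2^{−1} = 7 (mod 13).
  v = [6, 7, 4, 2, 7].
Step 2: syndromes of r = [5, 4, 4, 0, 2] (all sums mod 13).
  S_0 = Σ v_i r_i = 6·5 + 7·4 + 4·4 + 2·0 + 7·2 = 88 ≡ 10.
  S_1 = Σ v_i α_i r_i = 6·5·5 + 7·1·4 + 4·4·4 + 2·11·0 + 7·6·2 = 326 ≡ 1.
  α_i^2 mod 13 = [12, 1, 3, 4, 10].
  S_2 = Σ v_i α_i^2 r_i = 6·12·5 + 7·1·4 + 4·3·4 + 2·4·0 + 7·10·2 = 576 ≡ 4.
  S = (10, 1, 4) ≠ 0, so r is not a codeword (an error is present).
Step 3: locate the error. For a single error e at position i, S_ℓ = v_i·e·α_i^ℓ, so α_err = S_1/S_0.
  S_0^{−1} = 10^{−1} = 4 (mod 13), so α_err = 1·4 = 4 ≡ 4 = α_3. Error position i = 3.
  Consistency check: S_2/S_1 = 4·1 = 4 ≡ 4 = α_err ✓ (single-error assumption holds).
Step 4: error magnitude e = S_0/v_3 = S_0·∏_{j≠3}(α_3 − α_j) = 10·10 = 100 ≡ 9 (mod 13).
Step 5: correct position 3: c_3 = r_3 − e = 4 − 9 ≡ 8 (mod 13). Hence c = [5, 4, 8, 0, 2].
  Check: interpolating c through the α_i gives m(x) = 7 + 10·x (degree < 2) with m(α_i) = c_i for every i, so c is indeed a codeword.


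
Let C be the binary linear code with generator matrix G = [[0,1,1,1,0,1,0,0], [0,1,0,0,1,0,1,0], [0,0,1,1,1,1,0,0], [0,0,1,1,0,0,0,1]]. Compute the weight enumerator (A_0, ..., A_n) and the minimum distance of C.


Weight distribution: A_0 = 1, A_1 = 1, A_2 = 1, A_3 = 4, A_4 = 5, A_5 = 3, A_6 = 1. Minimum distance d = 1.

Enumerate all 2^4 = 16 messages m ∈ F_2^4.
For each, compute codeword c = mG in F_2^8, then tally its weight.
  m = 0000 → c = 00000000, weight = 0.
  m = 1000 → c = 01110100, weight = 4.
  m = 0100 → c = 01001010, weight = 3.
  m = 1100 → c = 00111110, weight = 5.
  m = 0010 → c = 00111100, weight = 4.
  m = 1010 → c = 01001000, weight = 2.
  m = 0110 → c = 01110110, weight = 5.
  m = 1110 → c = 00000010, weight = 1.
  m = 0001 → c = 00110001, weight = 3.
  m = 1001 → c = 01000101, weight = 3.
  m = 0101 → c = 01111011, weight = 6.
  m = 1101 → c = 00001111, weight = 4.
  m = 0011 → c = 00001101, weight = 3.
  m = 1011 → c = 01111001, weight = 5.
  m = 0111 → c = 01000111, weight = 4.
  m = 1111 → c = 00110011, weight = 4.
Tally weights:
  weight 0: 1 codewords.
  weight 1: 1 codewords.
  weight 2: 1 codewords.
  weight 3: 4 codewords.
  weight 4: 5 codewords.
  weight 5: 3 codewords.
  weight 6: 1 codewords.
Minimum distance d = smallest w > 0 with A_w > 0 = 1.
Sanity: Σ A_w = 16 = 2^4 = 16 ✓.


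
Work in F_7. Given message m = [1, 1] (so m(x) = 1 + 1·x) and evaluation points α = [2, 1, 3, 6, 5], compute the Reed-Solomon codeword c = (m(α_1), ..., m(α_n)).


c = [3, 2, 4, 0, 6]

Message polynomial: m(x) = 1 + 1·x (mod 7).
For each evaluation point α_i, compute m(α_i) mod 7:
  α_1 = 2: Horner steps 1 → 3, so m(2) = 3.
  α_2 = 1: Horner steps 1 → 2, so m(1) = 2.
  α_3 = 3: Horner steps 1 → 4, so m(3) = 4.
  α_4 = 6: Horner steps 1 → 0, so m(6) = 0.
  α_5 = 5: Horner steps 1 → 6, so m(5) = 6.
Codeword c = [3, 2, 4, 0, 6] ∈ F_7^5.


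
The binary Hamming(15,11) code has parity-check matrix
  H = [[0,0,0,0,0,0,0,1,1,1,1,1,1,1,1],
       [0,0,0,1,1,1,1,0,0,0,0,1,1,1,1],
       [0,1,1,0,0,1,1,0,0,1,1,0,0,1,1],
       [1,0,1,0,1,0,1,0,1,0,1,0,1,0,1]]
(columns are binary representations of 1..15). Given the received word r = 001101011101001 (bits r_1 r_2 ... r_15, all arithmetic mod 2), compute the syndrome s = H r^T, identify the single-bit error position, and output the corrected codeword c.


s = (1, 0, 0, 1)^T, error position = 9, corrected codeword c = 001101010101001

Compute s = H r^T mod 2 one row at a time:
  s_1 = 1 + 1 + 1 + 0 + 1 + 0 + 0 + 1 = 5 ≡ 1 (mod 2).
  s_2 = 1 + 0 + 1 + 0 + 1 + 0 + 0 + 1 = 4 ≡ 0 (mod 2).
  s_3 = 0 + 1 + 1 + 0 + 1 + 0 + 0 + 1 = 4 ≡ 0 (mod 2).
  s_4 = 0 + 1 + 0 + 0 + 1 + 0 + 0 + 1 = 3 ≡ 1 (mod 2).
s = (1, 0, 0, 1)^T — this equals column 9 of H (binary 1001), so error is at position 9.
Correct: flip bit 9 of r = 001101011101001 to get c = 001101010101001.


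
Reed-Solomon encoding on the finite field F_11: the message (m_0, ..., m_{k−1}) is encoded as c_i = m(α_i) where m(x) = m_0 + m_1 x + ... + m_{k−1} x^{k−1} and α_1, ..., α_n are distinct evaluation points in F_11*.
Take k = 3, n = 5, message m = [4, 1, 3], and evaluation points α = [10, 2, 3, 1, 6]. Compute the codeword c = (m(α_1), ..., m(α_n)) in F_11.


c = [6, 7, 1, 8, 8]

Message polynomial: m(x) = 4 + 1·x + 3·x^2 (mod 11).
For each evaluation point α_i, compute m(α_i) mod 11:
  α_1 = 10: Horner steps 3 → 9 → 6, so m(10) = 6.
  α_2 = 2: Horner steps 3 → 7 → 7, so m(2) = 7.
  α_3 = 3: Horner steps 3 → 10 → 1, so m(3) = 1.
  α_4 = 1: Horner steps 3 → 4 → 8, so m(1) = 8.
  α_5 = 6: Horner steps 3 → 8 → 8, so m(6) = 8.
Codeword c = [6, 7, 1, 8, 8] ∈ F_11^5.


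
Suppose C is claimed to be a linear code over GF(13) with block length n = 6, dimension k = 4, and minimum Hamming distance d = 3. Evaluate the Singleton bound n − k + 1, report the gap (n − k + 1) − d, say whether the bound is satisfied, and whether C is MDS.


Singleton RHS = n − k + 1 = 3, slack = 0, bound satisfied, MDS.

Singleton bound: d ≤ n − k + 1.
Here n = 6, k = 4, so n − k + 1 = 3.
Given d = 3, check d ≤ 3: YES.
Slack = (n − k + 1) − d = 0.
The code is MDS (slack = 0).
Description: the claimed parameters are [6, 4, 3]_13; such a code would be MDS (meets Singleton bound).


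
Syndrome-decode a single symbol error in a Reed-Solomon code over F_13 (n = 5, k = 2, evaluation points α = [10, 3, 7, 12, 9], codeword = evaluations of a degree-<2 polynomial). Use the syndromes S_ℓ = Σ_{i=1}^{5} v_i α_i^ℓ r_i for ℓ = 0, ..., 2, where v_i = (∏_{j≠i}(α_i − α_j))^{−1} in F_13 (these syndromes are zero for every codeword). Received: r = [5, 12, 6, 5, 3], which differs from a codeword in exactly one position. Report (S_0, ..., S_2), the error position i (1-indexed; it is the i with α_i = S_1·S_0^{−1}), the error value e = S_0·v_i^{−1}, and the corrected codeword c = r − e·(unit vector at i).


S = (1, 10, 9), error at position 1, error magnitude e = 10, c = [8, 12, 6, 5, 3].

Step 1: column multipliers v_i = (∏_{j≠i}(α_i − α_j))^{−1} mod 13.
  i = 1 (α = 10): (10−3)(10−7)(10−12)(10−9) = 7·3·(−2)·1 = −42 ≡ 10, so v_1 = 10^{−1} = 4 (mod 13).
  i = 2 (α = 3): (3−10)(3−7)(3−12)(3−9) = (−7)·(−4)·(−9)·(−6) = 1512 ≡ 4, so v_2 = 4^{−1} = 10 (mod 13).
  i = 3 (α = 7): (7−10)(7−3)(7−12)(7−9) = (−3)·4·(−5)·(−2) = −120 ≡ 10, so v_3 = 10^{−1} = 4 (mod 13).
  i = 4 (α = 12): (12−10)(12−3)(12−7)(12−9) = 2·9·5·3 = 270 ≡ 10, so v_4 = 10^{−1} = 4 (mod 13).
  i = 5 (α = 9): (9−10)(9−3)(9−7)(9−12) = (−1)·6·2·(−3) = 36 ≡ 10, so v_5 = 10^{−1} = 4 (mod 13).
  v = [4, 10, 4, 4, 4].
Step 2: syndromes of r = [5, 12, 6, 5, 3] (all sums mod 13).
  S_0 = Σ v_i r_i = 4·5 + 10·12 + 4·6 + 4·5 + 4·3 = 196 ≡ 1.
  S_1 = Σ v_i α_i r_i = 4·10·5 + 10·3·12 + 4·7·6 + 4·12·5 + 4·9·3 = 1076 ≡ 10.
  α_i^2 mod 13 = [9, 9, 10, 1, 3].
  S_2 = Σ v_i α_i^2 r_i = 4·9·5 + 10·9·12 + 4·10·6 + 4·1·5 + 4·3·3 = 1556 ≡ 9.
  S = (1, 10, 9) ≠ 0, so r is not a codeword (an error is present).
Step 3: locate the error. For a single error e at position i, S_ℓ = v_i·e·α_i^ℓ, so α_err = S_1/S_0.
  S_0^{−1} = 1^{−1} = 1 (mod 13), so α_err = 10·1 = 10 ≡ 10 = α_1. Error position i = 1.
  Consistency check: S_2/S_1 = 9·4 = 36 ≡ 10 = α_err ✓ (single-error assumption holds).
Step 4: error magnitude e = S_0/v_1 = S_0·∏_{j≠1}(α_1 − α_j) = 1·10 = 10 ≡ 10 (mod 13).
Step 5: correct position 1: c_1 = r_1 − e = 5 − 10 ≡ 8 (mod 13). Hence c = [8, 12, 6, 5, 3].
  Check: interpolating c through the α_i gives m(x) = 10 + 5·x (degree < 2) with m(α_i) = c_i for every i, so c is indeed a codeword.


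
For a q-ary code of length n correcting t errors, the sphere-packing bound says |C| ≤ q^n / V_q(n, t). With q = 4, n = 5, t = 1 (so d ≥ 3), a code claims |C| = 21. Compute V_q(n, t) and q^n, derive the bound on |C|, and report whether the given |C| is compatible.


V_q(n, t) = 16, q^n = 1024, Hamming bound = 64, |C| = 21 ≤ bound (satisfied).

Step 1: Compute V_q(n, t) = Σ_{j=0}^1 C(n, j) (q−1)^j.
  j = 0: C(5,0)·(3)^0 = 1·1 = 1.
  j = 1: C(5,1)·(3)^1 = 5·3 = 15.
  V_q(n, t) = 1 + 15 = 16.
Step 2: q^n = 4^5 = 1024.
Step 3: Hamming bound ⌊q^n / V_q(n,t)⌋ = ⌊1024/16⌋ = 64.
Step 4: Compare |C| = 21 to 64: satisfied.
The claimed |C| lies below the Hamming bound.
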